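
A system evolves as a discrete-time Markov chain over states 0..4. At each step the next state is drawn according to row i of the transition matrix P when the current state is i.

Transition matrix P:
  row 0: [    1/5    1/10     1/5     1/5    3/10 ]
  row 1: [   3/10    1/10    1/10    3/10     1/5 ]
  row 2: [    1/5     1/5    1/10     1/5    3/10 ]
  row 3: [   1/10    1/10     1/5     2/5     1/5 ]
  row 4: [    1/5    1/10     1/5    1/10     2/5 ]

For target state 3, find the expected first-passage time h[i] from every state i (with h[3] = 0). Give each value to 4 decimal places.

h = [5.5655, 4.9526, 5.5097, 0.0000, 6.1838]

First-step conditioning: h[3] = 0; for i ≠ 3, h[i] = 1 + Σ_k P[i][k]·h[k].
  h[0] = 1 + 1/5·h[0] + 1/10·h[1] + 1/5·h[2] + 3/10·h[4]
  h[1] = 1 + 3/10·h[0] + 1/10·h[1] + 1/10·h[2] + 1/5·h[4]
  h[2] = 1 + 1/5·h[0] + 1/5·h[1] + 1/10·h[2] + 3/10·h[4]
  h[4] = 1 + 1/5·h[0] + 1/10·h[1] + 1/5·h[2] + 2/5·h[4]
Solving the 4×4 linear system over states ≠ 3 gives exactly h = [1998/359, 1778/359, 1978/359, 0, 2220/359] (h[3] = 0 is the target).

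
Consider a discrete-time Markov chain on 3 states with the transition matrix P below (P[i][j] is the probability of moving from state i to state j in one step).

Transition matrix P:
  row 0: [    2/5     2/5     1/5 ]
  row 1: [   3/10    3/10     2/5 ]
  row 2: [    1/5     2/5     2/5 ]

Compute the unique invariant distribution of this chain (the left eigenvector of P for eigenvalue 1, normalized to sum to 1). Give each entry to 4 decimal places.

π = [0.2955, 0.3636, 0.3409]

Balance equations π_j = Σ_i π_i·P[i][j]:
  π_0 = 2/5·π_0 + 3/10·π_1 + 1/5·π_2
  π_1 = 2/5·π_0 + 3/10·π_1 + 2/5·π_2
  normalize: π_0 + π_1 + π_2 = 1
Solving the linear system gives exactly π = [13/44, 4/11, 15/44].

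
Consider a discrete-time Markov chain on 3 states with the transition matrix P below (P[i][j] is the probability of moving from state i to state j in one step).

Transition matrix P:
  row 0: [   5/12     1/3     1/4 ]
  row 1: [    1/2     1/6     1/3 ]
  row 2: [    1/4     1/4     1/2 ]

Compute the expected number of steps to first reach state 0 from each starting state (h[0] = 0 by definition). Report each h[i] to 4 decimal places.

h = [0.0000, 2.5000, 3.2500]

First-step conditioning: h[0] = 0; for i ≠ 0, h[i] = 1 + Σ_k P[i][k]·h[k].
  h[1] = 1 + 1/6·h[1] + 1/3·h[2]
  h[2] = 1 + 1/4·h[1] + 1/2·h[2]
Solving the 2×2 linear system over states ≠ 0 gives exactly h = [0, 5/2, 13/4] (h[0] = 0 is the target).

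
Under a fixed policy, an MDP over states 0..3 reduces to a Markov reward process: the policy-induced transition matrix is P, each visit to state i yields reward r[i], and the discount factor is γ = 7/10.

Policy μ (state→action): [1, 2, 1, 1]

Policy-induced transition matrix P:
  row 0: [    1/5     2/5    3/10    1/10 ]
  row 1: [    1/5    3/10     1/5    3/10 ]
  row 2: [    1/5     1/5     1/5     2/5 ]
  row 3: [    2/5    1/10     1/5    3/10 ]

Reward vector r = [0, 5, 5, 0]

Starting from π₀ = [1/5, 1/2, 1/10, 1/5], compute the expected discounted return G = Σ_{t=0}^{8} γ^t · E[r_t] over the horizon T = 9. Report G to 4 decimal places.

t=0: π = [0.2000, 0.5000, 0.1000, 0.2000], E[r] = 3.0000, γ^t·E[r] = 3.000000, running G = 3.000000
t=1: π = [0.2400, 0.2700, 0.2200, 0.2700], E[r] = 2.4500, γ^t·E[r] = 1.715000, running G = 4.715000
t=2: π = [0.2540, 0.2480, 0.2240, 0.2740], E[r] = 2.3600, γ^t·E[r] = 1.156400, running G = 5.871400
t=3: π = [0.2548, 0.2482, 0.2254, 0.2716], E[r] = 2.3680, γ^t·E[r] = 0.812224, running G = 6.683624
t=4: π = [0.2543, 0.2486, 0.2255, 0.2716], E[r] = 2.3705, γ^t·E[r] = 0.569157, running G = 7.252781
t=5: π = [0.2543, 0.2486, 0.2254, 0.2717], E[r] = 2.3700, γ^t·E[r] = 0.398326, running G = 7.651107
t=6: π = [0.2543, 0.2486, 0.2254, 0.2717], E[r] = 2.3699, γ^t·E[r] = 0.278818, running G = 7.929925
t=7: π = [0.2543, 0.2486, 0.2254, 0.2717], E[r] = 2.3699, γ^t·E[r] = 0.195175, running G = 8.125100
t=8: π = [0.2543, 0.2486, 0.2254, 0.2717], E[r] = 2.3699, γ^t·E[r] = 0.136623, running G = 8.261723

G = 8.2617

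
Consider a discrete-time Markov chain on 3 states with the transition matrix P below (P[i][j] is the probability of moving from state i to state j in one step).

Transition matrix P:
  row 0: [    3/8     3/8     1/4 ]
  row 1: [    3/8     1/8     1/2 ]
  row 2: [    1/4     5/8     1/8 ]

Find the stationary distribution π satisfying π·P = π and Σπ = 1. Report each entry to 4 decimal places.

Balance equations π_j = Σ_i π_i·P[i][j]:
  π_0 = 3/8·π_0 + 3/8·π_1 + 1/4·π_2
  π_1 = 3/8·π_0 + 1/8·π_1 + 5/8·π_2
  normalize: π_0 + π_1 + π_2 = 1
Solving the linear system gives exactly π = [29/86, 31/86, 13/43].

π = [0.3372, 0.3605, 0.3023]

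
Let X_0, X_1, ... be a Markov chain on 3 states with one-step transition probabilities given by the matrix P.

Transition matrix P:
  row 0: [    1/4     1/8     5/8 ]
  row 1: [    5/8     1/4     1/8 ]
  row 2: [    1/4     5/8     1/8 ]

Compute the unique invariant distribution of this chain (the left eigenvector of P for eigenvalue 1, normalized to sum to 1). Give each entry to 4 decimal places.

Balance equations π_j = Σ_i π_i·P[i][j]:
  π_0 = 1/4·π_0 + 5/8·π_1 + 1/4·π_2
  π_1 = 1/8·π_0 + 1/4·π_1 + 5/8·π_2
  normalize: π_0 + π_1 + π_2 = 1
Solving the linear system gives exactly π = [37/100, 8/25, 31/100].

π = [0.3700, 0.3200, 0.3100]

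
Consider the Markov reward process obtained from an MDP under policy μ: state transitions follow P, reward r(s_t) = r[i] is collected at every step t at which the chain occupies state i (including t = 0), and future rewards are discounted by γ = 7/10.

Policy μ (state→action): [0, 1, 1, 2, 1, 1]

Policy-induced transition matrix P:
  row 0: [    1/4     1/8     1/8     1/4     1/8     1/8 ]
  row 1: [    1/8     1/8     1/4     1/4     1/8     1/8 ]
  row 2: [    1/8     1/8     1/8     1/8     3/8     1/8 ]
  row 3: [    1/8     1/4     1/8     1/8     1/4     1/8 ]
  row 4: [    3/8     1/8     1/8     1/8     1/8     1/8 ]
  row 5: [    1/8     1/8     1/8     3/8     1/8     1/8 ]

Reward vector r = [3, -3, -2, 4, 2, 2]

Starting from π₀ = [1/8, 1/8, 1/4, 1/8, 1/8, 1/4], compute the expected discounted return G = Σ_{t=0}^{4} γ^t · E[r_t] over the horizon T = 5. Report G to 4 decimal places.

t=0: π = [0.1250, 0.1250, 0.2500, 0.1250, 0.1250, 0.2500], E[r] = 0.7500, γ^t·E[r] = 0.750000, running G = 0.750000
t=1: π = [0.1719, 0.1406, 0.1406, 0.2188, 0.2031, 0.1250], E[r] = 1.3438, γ^t·E[r] = 0.940625, running G = 1.690625
t=2: π = [0.1973, 0.1523, 0.1426, 0.1953, 0.1875, 0.1250], E[r] = 1.2559, γ^t·E[r] = 0.615371, running G = 2.305996
t=3: π = [0.1965, 0.1494, 0.1440, 0.2000, 0.1851, 0.1250], E[r] = 1.2732, γ^t·E[r] = 0.436705, running G = 2.742701
t=4: π = [0.1958, 0.1500, 0.1437, 0.1995, 0.1860, 0.1250], E[r] = 1.2701, γ^t·E[r] = 0.304961, running G = 3.047662

G = 3.0477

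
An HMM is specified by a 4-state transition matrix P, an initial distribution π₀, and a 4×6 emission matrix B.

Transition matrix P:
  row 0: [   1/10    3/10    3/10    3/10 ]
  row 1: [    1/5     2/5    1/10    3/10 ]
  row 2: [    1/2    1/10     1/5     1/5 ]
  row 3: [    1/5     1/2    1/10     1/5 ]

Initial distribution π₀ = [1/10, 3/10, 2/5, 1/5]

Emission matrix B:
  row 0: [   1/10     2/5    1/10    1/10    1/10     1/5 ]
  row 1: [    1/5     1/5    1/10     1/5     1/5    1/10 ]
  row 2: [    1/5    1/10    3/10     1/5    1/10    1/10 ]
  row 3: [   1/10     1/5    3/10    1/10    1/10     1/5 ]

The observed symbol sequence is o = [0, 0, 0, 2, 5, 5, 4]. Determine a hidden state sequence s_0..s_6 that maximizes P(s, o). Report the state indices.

t=0: δ = [1.000e-02, 6.000e-02, 8.000e-02, 2.000e-02]  (obs o_0=0)
t=1: δ = [4.000e-03, 4.800e-03, 3.200e-03, 1.800e-03]  ψ = [2, 1, 2, 1]  (obs o_1=0)
t=2: δ = [1.600e-04, 3.840e-04, 2.400e-04, 1.440e-04]  ψ = [2, 1, 0, 1]  (obs o_2=0)
t=3: δ = [1.200e-05, 1.536e-05, 1.440e-05, 3.456e-05]  ψ = [2, 1, 0, 1]  (obs o_3=2)
t=4: δ = [1.440e-06, 1.728e-06, 3.600e-07, 1.382e-06]  ψ = [2, 3, 0, 3]  (obs o_4=5)
t=5: δ = [6.912e-08, 6.912e-08, 4.320e-08, 1.037e-07]  ψ = [1, 1, 0, 1]  (obs o_5=5)
t=6: δ = [2.160e-09, 1.037e-08, 2.074e-09, 2.074e-09]  ψ = [2, 3, 0, 0]  (obs o_6=4)
backtrack: best end state = 1; path = [1, 1, 1, 3, 1, 3, 1]

path = [1, 1, 1, 3, 1, 3, 1]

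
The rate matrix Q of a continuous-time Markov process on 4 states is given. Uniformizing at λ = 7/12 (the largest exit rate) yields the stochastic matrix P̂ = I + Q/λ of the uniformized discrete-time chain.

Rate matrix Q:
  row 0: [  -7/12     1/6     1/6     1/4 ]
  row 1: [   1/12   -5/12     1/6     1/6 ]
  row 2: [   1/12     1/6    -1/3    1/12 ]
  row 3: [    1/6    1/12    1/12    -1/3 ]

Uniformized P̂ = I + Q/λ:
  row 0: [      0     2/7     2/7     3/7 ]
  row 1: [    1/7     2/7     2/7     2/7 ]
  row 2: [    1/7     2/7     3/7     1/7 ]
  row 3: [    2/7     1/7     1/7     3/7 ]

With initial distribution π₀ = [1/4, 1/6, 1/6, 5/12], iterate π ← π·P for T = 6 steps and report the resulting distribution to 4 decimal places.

π = [0.1643, 0.2408, 0.2809, 0.3140]

t=0: π = [0.2500, 0.1667, 0.1667, 0.4167]
t=1: π = [0.1667, 0.2262, 0.2500, 0.3571]
t=2: π = [0.1701, 0.2347, 0.2704, 0.3248]
t=3: π = [0.1650, 0.2393, 0.2779, 0.3178]
t=4: π = [0.1647, 0.2403, 0.2800, 0.3150]
t=5: π = [0.1643, 0.2407, 0.2807, 0.3142]
t=6: π = [0.1643, 0.2408, 0.2809, 0.3140]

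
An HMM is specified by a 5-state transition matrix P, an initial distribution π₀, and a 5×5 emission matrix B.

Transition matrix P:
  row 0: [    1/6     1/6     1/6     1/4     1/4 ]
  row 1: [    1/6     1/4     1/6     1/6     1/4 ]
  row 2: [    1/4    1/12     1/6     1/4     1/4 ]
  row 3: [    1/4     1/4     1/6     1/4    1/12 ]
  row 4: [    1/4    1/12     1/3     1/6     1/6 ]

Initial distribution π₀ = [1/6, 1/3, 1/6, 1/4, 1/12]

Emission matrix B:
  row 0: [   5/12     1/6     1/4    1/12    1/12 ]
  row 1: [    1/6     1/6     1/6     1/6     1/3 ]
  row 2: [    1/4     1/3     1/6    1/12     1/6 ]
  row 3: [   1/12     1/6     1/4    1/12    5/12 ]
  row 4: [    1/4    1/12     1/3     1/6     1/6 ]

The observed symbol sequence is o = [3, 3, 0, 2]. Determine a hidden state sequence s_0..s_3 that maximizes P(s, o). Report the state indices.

t=0: δ = [1.389e-02, 5.556e-02, 1.389e-02, 2.083e-02, 1.389e-02]  (obs o_0=3)
t=1: δ = [7.716e-04, 2.315e-03, 7.716e-04, 7.716e-04, 2.315e-03]  ψ = [1, 1, 1, 1, 1]  (obs o_1=3)
t=2: δ = [2.411e-04, 9.645e-05, 1.929e-04, 3.215e-05, 1.447e-04]  ψ = [4, 1, 4, 1, 1]  (obs o_2=0)
t=3: δ = [1.206e-05, 6.698e-06, 8.038e-06, 1.507e-05, 2.009e-05]  ψ = [2, 0, 4, 0, 0]  (obs o_3=2)
backtrack: best end state = 4; path = [1, 4, 0, 4]

path = [1, 4, 0, 4]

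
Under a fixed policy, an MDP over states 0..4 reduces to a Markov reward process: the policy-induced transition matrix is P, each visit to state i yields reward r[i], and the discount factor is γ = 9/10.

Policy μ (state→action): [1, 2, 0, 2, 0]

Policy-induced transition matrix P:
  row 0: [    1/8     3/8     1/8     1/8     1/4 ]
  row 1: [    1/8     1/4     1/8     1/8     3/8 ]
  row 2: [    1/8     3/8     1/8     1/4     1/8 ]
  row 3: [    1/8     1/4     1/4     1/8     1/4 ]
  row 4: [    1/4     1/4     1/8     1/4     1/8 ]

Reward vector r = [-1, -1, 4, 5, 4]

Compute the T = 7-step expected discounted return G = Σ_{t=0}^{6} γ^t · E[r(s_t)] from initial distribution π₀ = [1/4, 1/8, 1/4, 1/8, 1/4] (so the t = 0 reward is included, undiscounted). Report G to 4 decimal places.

t=0: π = [0.2500, 0.1250, 0.2500, 0.1250, 0.2500], E[r] = 2.2500, γ^t·E[r] = 2.250000, running G = 2.250000
t=1: π = [0.1563, 0.3125, 0.1406, 0.1875, 0.2031], E[r] = 1.8438, γ^t·E[r] = 1.659375, running G = 3.909375
t=2: π = [0.1504, 0.2871, 0.1484, 0.1680, 0.2461], E[r] = 1.9805, γ^t·E[r] = 1.604180, running G = 5.513555
t=3: π = [0.1558, 0.2874, 0.1460, 0.1743, 0.2366], E[r] = 1.9587, γ^t·E[r] = 1.427922, running G = 6.941476
t=4: π = [0.1546, 0.2877, 0.1468, 0.1728, 0.2381], E[r] = 1.9614, γ^t·E[r] = 1.286851, running G = 8.228328
t=5: π = [0.1548, 0.2877, 0.1466, 0.1731, 0.2379], E[r] = 1.9609, γ^t·E[r] = 1.157921, running G = 9.386248
t=6: π = [0.1547, 0.2877, 0.1466, 0.1731, 0.2379], E[r] = 1.9610, γ^t·E[r] = 1.042180, running G = 10.428428

G = 10.4284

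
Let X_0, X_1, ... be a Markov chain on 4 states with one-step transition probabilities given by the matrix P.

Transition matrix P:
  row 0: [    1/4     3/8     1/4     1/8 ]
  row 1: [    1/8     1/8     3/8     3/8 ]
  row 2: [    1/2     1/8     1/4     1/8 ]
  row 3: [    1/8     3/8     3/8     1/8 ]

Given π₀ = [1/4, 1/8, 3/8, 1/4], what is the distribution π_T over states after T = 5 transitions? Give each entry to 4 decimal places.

t=0: π = [0.2500, 0.1250, 0.3750, 0.2500]
t=1: π = [0.2969, 0.2500, 0.2969, 0.1563]
t=2: π = [0.2734, 0.2383, 0.3008, 0.1875]
t=3: π = [0.2720, 0.2402, 0.3032, 0.1846]
t=4: π = [0.2727, 0.2391, 0.3031, 0.1851]
t=5: π = [0.2728, 0.2394, 0.3030, 0.1848]

π = [0.2728, 0.2394, 0.3030, 0.1848]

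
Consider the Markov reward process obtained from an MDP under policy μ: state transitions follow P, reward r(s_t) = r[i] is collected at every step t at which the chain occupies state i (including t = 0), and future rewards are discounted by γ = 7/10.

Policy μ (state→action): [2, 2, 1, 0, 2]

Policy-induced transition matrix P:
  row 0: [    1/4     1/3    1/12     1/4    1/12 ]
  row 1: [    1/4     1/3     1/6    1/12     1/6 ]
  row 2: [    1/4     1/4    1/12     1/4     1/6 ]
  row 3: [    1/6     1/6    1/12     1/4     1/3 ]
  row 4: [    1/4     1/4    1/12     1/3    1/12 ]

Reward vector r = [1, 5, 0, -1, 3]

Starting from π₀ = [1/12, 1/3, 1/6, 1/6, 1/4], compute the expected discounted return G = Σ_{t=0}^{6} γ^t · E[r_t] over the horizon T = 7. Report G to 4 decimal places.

t=0: π = [0.0833, 0.3333, 0.1667, 0.1667, 0.2500], E[r] = 2.3333, γ^t·E[r] = 2.333333, running G = 2.333333
t=1: π = [0.2361, 0.2708, 0.1111, 0.2153, 0.1667], E[r] = 1.8750, γ^t·E[r] = 1.312500, running G = 3.645833
t=2: π = [0.2321, 0.2743, 0.1059, 0.2188, 0.1690], E[r] = 1.8918, γ^t·E[r] = 0.926973, running G = 4.572807
t=3: π = [0.2318, 0.2740, 0.1062, 0.2184, 0.1697], E[r] = 1.8924, γ^t·E[r] = 0.649080, running G = 5.221887
t=4: π = [0.2318, 0.2739, 0.1062, 0.2185, 0.1696], E[r] = 1.8919, γ^t·E[r] = 0.454239, running G = 5.676126
t=5: π = [0.2318, 0.2739, 0.1062, 0.2185, 0.1696], E[r] = 1.8919, γ^t·E[r] = 0.317972, running G = 5.994098
t=6: π = [0.2318, 0.2739, 0.1062, 0.2185, 0.1696], E[r] = 1.8919, γ^t·E[r] = 0.222579, running G = 6.216676

G = 6.2167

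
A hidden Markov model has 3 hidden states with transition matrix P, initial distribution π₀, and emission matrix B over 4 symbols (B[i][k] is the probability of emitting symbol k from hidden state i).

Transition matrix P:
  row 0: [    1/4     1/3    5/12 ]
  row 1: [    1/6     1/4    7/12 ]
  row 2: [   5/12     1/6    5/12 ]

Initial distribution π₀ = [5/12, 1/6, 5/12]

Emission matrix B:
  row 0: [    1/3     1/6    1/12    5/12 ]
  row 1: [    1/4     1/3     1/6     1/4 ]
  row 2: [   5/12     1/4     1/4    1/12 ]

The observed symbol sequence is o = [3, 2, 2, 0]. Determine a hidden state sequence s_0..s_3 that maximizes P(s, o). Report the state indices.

t=0: δ = [1.736e-01, 4.167e-02, 3.472e-02]  (obs o_0=3)
t=1: δ = [3.617e-03, 9.645e-03, 1.808e-02]  ψ = [0, 0, 0]  (obs o_1=2)
t=2: δ = [6.279e-04, 5.023e-04, 1.884e-03]  ψ = [2, 2, 2]  (obs o_2=2)
t=3: δ = [2.616e-04, 7.849e-05, 3.270e-04]  ψ = [2, 2, 2]  (obs o_3=0)
backtrack: best end state = 2; path = [0, 2, 2, 2]

path = [0, 2, 2, 2]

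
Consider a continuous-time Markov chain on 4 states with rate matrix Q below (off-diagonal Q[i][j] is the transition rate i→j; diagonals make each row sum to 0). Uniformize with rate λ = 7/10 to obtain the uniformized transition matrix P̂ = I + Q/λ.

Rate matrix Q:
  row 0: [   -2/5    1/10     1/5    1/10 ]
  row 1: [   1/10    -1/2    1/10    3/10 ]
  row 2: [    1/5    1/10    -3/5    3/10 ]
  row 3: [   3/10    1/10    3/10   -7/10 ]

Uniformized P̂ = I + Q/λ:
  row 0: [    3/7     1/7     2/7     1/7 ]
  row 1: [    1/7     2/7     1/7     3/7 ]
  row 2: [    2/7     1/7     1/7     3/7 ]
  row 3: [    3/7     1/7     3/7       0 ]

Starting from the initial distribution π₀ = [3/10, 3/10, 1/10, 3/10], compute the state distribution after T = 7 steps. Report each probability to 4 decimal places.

t=0: π = [0.3000, 0.3000, 0.1000, 0.3000]
t=1: π = [0.3286, 0.1857, 0.2714, 0.2143]
t=2: π = [0.3367, 0.1694, 0.2510, 0.2429]
t=3: π = [0.3443, 0.1671, 0.2603, 0.2283]
t=4: π = [0.3436, 0.1667, 0.2573, 0.2324]
t=5: π = [0.3442, 0.1667, 0.2583, 0.2308]
t=6: π = [0.3440, 0.1667, 0.2580, 0.2313]
t=7: π = [0.3441, 0.1667, 0.2581, 0.2311]

π = [0.3441, 0.1667, 0.2581, 0.2311]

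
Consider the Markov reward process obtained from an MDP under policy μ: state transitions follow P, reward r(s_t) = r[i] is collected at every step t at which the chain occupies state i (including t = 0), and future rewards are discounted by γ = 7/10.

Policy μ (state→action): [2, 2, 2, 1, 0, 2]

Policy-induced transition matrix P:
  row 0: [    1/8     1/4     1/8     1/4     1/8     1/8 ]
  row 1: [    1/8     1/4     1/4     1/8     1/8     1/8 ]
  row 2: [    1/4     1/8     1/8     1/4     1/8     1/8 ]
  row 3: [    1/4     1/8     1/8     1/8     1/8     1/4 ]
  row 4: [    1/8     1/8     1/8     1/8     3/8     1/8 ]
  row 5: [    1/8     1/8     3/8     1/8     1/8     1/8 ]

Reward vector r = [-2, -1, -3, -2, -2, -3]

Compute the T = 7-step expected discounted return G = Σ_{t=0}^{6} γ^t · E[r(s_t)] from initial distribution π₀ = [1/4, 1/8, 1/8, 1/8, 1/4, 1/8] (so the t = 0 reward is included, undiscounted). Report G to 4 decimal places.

t=0: π = [0.2500, 0.1250, 0.1250, 0.1250, 0.2500, 0.1250], E[r] = -2.1250, γ^t·E[r] = -2.125000, running G = -2.125000
t=1: π = [0.1563, 0.1719, 0.1719, 0.1719, 0.1875, 0.1406], E[r] = -2.1406, γ^t·E[r] = -1.498438, running G = -3.623438
t=2: π = [0.1680, 0.1660, 0.1816, 0.1660, 0.1719, 0.1465], E[r] = -2.1621, γ^t·E[r] = -1.059434, running G = -4.682871
t=3: π = [0.1685, 0.1667, 0.1824, 0.1687, 0.1680, 0.1458], E[r] = -2.1614, γ^t·E[r] = -0.741352, running G = -5.424223
t=4: π = [0.1689, 0.1669, 0.1823, 0.1689, 0.1670, 0.1461], E[r] = -2.1615, γ^t·E[r] = -0.518969, running G = -5.943192
t=5: π = [0.1689, 0.1670, 0.1824, 0.1689, 0.1667, 0.1461], E[r] = -2.1615, γ^t·E[r] = -0.363286, running G = -6.306478
t=6: π = [0.1689, 0.1670, 0.1824, 0.1689, 0.1667, 0.1461], E[r] = -2.1615, γ^t·E[r] = -0.254302, running G = -6.560780

G = -6.5608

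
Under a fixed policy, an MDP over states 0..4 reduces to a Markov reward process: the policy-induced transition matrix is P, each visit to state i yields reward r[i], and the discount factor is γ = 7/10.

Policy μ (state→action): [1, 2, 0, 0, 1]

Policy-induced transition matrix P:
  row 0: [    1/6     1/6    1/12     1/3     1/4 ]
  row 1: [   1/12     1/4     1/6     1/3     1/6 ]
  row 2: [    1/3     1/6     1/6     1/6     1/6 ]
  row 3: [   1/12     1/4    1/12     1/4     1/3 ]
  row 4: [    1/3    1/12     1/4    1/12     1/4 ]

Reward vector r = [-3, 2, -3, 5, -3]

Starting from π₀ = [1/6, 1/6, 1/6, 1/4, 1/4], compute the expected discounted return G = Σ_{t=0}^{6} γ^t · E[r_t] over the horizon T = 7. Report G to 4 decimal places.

G = -0.7549

t=0: π = [0.1667, 0.1667, 0.1667, 0.2500, 0.2500], E[r] = -0.1667, γ^t·E[r] = -0.166667, running G = -0.166667
t=1: π = [0.2014, 0.1806, 0.1528, 0.2222, 0.2431], E[r] = -0.3194, γ^t·E[r] = -0.223611, running G = -0.390278
t=2: π = [0.1991, 0.1800, 0.1516, 0.2286, 0.2407], E[r] = -0.2714, γ^t·E[r] = -0.132992, running G = -0.523270
t=3: π = [0.1980, 0.1807, 0.1511, 0.2288, 0.2414], E[r] = -0.2661, γ^t·E[r] = -0.091275, running G = -0.614544
t=4: π = [0.1980, 0.1807, 0.1512, 0.2287, 0.2414], E[r] = -0.2668, γ^t·E[r] = -0.064061, running G = -0.678606
t=5: π = [0.1980, 0.1807, 0.1512, 0.2287, 0.2414], E[r] = -0.2670, γ^t·E[r] = -0.044868, running G = -0.723474
t=6: π = [0.1980, 0.1807, 0.1512, 0.2287, 0.2414], E[r] = -0.2669, γ^t·E[r] = -0.031404, running G = -0.754878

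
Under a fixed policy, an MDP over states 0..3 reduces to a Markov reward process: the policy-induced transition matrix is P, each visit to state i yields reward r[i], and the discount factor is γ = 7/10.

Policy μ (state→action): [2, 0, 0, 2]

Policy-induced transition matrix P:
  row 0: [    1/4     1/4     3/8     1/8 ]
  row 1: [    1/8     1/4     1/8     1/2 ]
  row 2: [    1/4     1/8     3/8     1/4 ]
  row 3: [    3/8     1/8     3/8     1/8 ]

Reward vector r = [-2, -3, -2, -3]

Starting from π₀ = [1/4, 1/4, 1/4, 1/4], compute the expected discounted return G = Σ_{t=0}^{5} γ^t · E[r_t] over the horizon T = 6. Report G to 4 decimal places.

t=0: π = [0.2500, 0.2500, 0.2500, 0.2500], E[r] = -2.5000, γ^t·E[r] = -2.500000, running G = -2.500000
t=1: π = [0.2500, 0.1875, 0.3125, 0.2500], E[r] = -2.4375, γ^t·E[r] = -1.706250, running G = -4.206250
t=2: π = [0.2578, 0.1797, 0.3281, 0.2344], E[r] = -2.4141, γ^t·E[r] = -1.182891, running G = -5.389141
t=3: π = [0.2568, 0.1797, 0.3301, 0.2334], E[r] = -2.4131, γ^t·E[r] = -0.827688, running G = -6.216829
t=4: π = [0.2567, 0.1796, 0.3301, 0.2336], E[r] = -2.4132, γ^t·E[r] = -0.579411, running G = -6.796240
t=5: π = [0.2568, 0.1795, 0.3301, 0.2336], E[r] = -2.4131, γ^t·E[r] = -0.405575, running G = -7.201815

G = -7.2018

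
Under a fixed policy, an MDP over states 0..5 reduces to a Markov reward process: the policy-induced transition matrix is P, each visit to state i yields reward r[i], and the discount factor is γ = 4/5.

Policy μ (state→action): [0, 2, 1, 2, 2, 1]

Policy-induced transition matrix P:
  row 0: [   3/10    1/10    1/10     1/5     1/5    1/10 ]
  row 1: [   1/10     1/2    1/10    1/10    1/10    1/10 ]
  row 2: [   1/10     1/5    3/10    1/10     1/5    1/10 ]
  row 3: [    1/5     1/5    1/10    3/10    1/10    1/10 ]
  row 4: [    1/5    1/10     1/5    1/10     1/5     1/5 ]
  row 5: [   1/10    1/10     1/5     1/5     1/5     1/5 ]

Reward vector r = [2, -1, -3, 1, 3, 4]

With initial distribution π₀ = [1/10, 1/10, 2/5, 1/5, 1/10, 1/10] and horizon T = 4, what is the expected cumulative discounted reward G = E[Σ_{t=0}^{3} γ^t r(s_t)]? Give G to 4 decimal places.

t=0: π = [0.1000, 0.1000, 0.4000, 0.2000, 0.1000, 0.1000], E[r] = -0.2000, γ^t·E[r] = -0.200000, running G = -0.200000
t=1: π = [0.1500, 0.2000, 0.2000, 0.1600, 0.1700, 0.1200], E[r] = 0.6500, γ^t·E[r] = 0.520000, running G = 0.320000
t=2: π = [0.1630, 0.2160, 0.1690, 0.1590, 0.1640, 0.1290], E[r] = 0.7700, γ^t·E[r] = 0.492800, running G = 0.812800
t=3: π = [0.1649, 0.2192, 0.1631, 0.1610, 0.1625, 0.1293], E[r] = 0.7870, γ^t·E[r] = 0.402944, running G = 1.215744

G = 1.2157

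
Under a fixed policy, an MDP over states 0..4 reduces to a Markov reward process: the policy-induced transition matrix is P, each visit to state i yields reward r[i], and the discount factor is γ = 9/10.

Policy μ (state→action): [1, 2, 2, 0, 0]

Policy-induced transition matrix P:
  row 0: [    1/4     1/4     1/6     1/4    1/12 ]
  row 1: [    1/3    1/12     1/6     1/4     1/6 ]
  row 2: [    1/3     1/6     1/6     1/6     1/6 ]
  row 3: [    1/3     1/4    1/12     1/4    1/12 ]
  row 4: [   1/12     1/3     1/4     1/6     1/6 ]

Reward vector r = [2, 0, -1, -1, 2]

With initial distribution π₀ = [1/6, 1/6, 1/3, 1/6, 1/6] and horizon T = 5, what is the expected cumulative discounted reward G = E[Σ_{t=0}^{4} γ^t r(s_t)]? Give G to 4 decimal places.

G = 1.5031

t=0: π = [0.1667, 0.1667, 0.3333, 0.1667, 0.1667], E[r] = 0.1667, γ^t·E[r] = 0.166667, running G = 0.166667
t=1: π = [0.2778, 0.2083, 0.1667, 0.2083, 0.1389], E[r] = 0.4583, γ^t·E[r] = 0.412500, running G = 0.579167
t=2: π = [0.2755, 0.2130, 0.1609, 0.2245, 0.1262], E[r] = 0.4178, γ^t·E[r] = 0.338438, running G = 0.917604
t=3: π = [0.2788, 0.2116, 0.1585, 0.2261, 0.1250], E[r] = 0.4231, γ^t·E[r] = 0.308461, running G = 1.226065
t=4: π = [0.2788, 0.2119, 0.1582, 0.2264, 0.1246], E[r] = 0.4223, γ^t·E[r] = 0.277040, running G = 1.503105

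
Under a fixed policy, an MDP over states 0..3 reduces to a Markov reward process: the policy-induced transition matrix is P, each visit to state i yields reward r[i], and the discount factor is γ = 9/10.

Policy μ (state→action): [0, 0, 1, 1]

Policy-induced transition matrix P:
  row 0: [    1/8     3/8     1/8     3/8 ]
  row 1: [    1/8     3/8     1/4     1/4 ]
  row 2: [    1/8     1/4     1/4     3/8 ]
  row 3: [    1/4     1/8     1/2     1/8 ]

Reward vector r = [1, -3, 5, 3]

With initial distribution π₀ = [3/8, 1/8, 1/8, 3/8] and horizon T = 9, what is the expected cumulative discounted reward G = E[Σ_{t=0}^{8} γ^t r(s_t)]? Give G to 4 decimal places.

t=0: π = [0.3750, 0.1250, 0.1250, 0.3750], E[r] = 1.7500, γ^t·E[r] = 1.750000, running G = 1.750000
t=1: π = [0.1719, 0.2656, 0.2969, 0.2656], E[r] = 1.6563, γ^t·E[r] = 1.490625, running G = 3.240625
t=2: π = [0.1582, 0.2715, 0.2949, 0.2754], E[r] = 1.6445, γ^t·E[r] = 1.332070, running G = 4.572695
t=3: π = [0.1594, 0.2693, 0.2991, 0.2722], E[r] = 1.6636, γ^t·E[r] = 1.212746, running G = 5.785441
t=4: π = [0.1590, 0.2696, 0.2981, 0.2733], E[r] = 1.6608, γ^t·E[r] = 1.089669, running G = 6.875110
t=5: π = [0.1592, 0.2694, 0.2984, 0.2730], E[r] = 1.6621, γ^t·E[r] = 0.981445, running G = 7.856555
t=6: π = [0.1591, 0.2694, 0.2984, 0.2731], E[r] = 1.6618, γ^t·E[r] = 0.883129, running G = 8.739684
t=7: π = [0.1591, 0.2694, 0.2984, 0.2730], E[r] = 1.6619, γ^t·E[r] = 0.794866, running G = 9.534551
t=8: π = [0.1591, 0.2694, 0.2984, 0.2731], E[r] = 1.6618, γ^t·E[r] = 0.715366, running G = 10.249917

G = 10.2499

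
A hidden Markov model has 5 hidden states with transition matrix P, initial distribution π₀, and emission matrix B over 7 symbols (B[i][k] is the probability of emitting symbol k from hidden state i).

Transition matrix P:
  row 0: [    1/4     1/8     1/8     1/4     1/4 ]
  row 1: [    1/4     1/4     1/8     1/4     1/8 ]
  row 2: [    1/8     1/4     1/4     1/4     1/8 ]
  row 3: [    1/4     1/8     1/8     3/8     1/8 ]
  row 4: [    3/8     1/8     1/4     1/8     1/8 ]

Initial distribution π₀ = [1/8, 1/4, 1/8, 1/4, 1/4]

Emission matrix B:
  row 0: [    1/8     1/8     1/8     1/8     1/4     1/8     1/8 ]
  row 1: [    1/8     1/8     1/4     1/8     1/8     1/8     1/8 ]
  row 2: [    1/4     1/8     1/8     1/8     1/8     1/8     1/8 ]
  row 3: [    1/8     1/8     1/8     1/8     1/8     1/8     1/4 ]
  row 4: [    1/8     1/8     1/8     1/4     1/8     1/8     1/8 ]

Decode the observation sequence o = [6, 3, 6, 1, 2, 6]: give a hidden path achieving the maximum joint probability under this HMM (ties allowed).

t=0: δ = [1.562e-02, 3.125e-02, 1.562e-02, 6.250e-02, 3.125e-02]  (obs o_0=6)
t=1: δ = [1.953e-03, 9.766e-04, 9.766e-04, 2.930e-03, 1.953e-03]  ψ = [3, 1, 3, 3, 3]  (obs o_1=3)
t=2: δ = [9.155e-05, 4.578e-05, 6.104e-05, 2.747e-04, 6.104e-05]  ψ = [3, 3, 4, 3, 0]  (obs o_2=6)
t=3: δ = [8.583e-06, 4.292e-06, 4.292e-06, 1.287e-05, 4.292e-06]  ψ = [3, 3, 3, 3, 3]  (obs o_3=1)
t=4: δ = [4.023e-07, 4.023e-07, 2.012e-07, 6.035e-07, 2.682e-07]  ψ = [3, 3, 3, 3, 0]  (obs o_4=2)
t=5: δ = [1.886e-08, 1.257e-08, 9.430e-09, 5.658e-08, 1.257e-08]  ψ = [3, 1, 3, 3, 0]  (obs o_5=6)
backtrack: best end state = 3; path = [3, 3, 3, 3, 3, 3]

path = [3, 3, 3, 3, 3, 3]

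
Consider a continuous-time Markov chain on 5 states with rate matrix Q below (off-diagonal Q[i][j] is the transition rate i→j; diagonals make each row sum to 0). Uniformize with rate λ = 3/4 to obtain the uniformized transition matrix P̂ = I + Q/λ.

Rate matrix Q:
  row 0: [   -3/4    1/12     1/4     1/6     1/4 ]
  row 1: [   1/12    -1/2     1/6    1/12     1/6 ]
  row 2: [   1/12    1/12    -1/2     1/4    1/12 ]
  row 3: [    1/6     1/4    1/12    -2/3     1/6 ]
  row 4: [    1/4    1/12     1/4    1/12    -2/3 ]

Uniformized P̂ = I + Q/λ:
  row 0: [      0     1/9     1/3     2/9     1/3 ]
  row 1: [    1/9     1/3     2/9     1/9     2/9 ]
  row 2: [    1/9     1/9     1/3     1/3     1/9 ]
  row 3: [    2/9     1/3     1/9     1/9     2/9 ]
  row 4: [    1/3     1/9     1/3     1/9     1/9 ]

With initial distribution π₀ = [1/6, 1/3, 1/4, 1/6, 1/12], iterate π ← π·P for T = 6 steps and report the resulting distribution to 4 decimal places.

t=0: π = [0.1667, 0.3333, 0.2500, 0.1667, 0.0833]
t=1: π = [0.1296, 0.2222, 0.2593, 0.1852, 0.2037]
t=2: π = [0.1626, 0.2016, 0.2675, 0.1831, 0.1852]
t=3: π = [0.1545, 0.1966, 0.2702, 0.1886, 0.1900]
t=4: π = [0.1571, 0.1967, 0.2696, 0.1883, 0.1883]
t=5: π = [0.1564, 0.1967, 0.2696, 0.1885, 0.1888]
t=6: π = [0.1566, 0.1967, 0.2696, 0.1884, 0.1887]

π = [0.1566, 0.1967, 0.2696, 0.1884, 0.1887]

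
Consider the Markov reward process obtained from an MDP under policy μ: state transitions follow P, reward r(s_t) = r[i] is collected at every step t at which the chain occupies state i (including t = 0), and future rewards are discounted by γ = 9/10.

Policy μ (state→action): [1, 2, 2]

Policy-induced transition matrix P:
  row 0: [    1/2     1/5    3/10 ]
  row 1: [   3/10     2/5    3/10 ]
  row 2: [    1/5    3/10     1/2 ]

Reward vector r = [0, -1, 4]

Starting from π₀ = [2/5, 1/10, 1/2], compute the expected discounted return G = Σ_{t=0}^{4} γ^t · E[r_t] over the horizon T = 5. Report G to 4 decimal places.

t=0: π = [0.4000, 0.1000, 0.5000], E[r] = 1.9000, γ^t·E[r] = 1.900000, running G = 1.900000
t=1: π = [0.3300, 0.2700, 0.4000], E[r] = 1.3300, γ^t·E[r] = 1.197000, running G = 3.097000
t=2: π = [0.3260, 0.2940, 0.3800], E[r] = 1.2260, γ^t·E[r] = 0.993060, running G = 4.090060
t=3: π = [0.3272, 0.2968, 0.3760], E[r] = 1.2072, γ^t·E[r] = 0.880049, running G = 4.970109
t=4: π = [0.3278, 0.2970, 0.3752], E[r] = 1.2038, γ^t·E[r] = 0.789839, running G = 5.759948

G = 5.7599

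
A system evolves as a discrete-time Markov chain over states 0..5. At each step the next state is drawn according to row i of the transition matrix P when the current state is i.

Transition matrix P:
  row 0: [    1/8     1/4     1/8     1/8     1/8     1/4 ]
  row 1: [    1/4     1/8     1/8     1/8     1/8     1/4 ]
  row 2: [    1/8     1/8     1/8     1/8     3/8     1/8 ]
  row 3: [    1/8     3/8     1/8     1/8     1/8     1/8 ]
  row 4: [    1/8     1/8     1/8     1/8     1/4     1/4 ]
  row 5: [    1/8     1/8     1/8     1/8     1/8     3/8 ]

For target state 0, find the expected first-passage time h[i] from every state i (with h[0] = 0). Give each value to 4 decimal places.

h = [0.0000, 6.0541, 6.9189, 6.7027, 6.9189, 6.9189]

First-step conditioning: h[0] = 0; for i ≠ 0, h[i] = 1 + Σ_k P[i][k]·h[k].
  h[1] = 1 + 1/8·h[1] + 1/8·h[2] + 1/8·h[3] + 1/8·h[4] + 1/4·h[5]
  h[2] = 1 + 1/8·h[1] + 1/8·h[2] + 1/8·h[3] + 3/8·h[4] + 1/8·h[5]
  h[3] = 1 + 3/8·h[1] + 1/8·h[2] + 1/8·h[3] + 1/8·h[4] + 1/8·h[5]
  h[4] = 1 + 1/8·h[1] + 1/8·h[2] + 1/8·h[3] + 1/4·h[4] + 1/4·h[5]
  h[5] = 1 + 1/8·h[1] + 1/8·h[2] + 1/8·h[3] + 1/8·h[4] + 3/8·h[5]
Solving the 5×5 linear system over states ≠ 0 gives exactly h = [0, 224/37, 256/37, 248/37, 256/37, 256/37] (h[0] = 0 is the target).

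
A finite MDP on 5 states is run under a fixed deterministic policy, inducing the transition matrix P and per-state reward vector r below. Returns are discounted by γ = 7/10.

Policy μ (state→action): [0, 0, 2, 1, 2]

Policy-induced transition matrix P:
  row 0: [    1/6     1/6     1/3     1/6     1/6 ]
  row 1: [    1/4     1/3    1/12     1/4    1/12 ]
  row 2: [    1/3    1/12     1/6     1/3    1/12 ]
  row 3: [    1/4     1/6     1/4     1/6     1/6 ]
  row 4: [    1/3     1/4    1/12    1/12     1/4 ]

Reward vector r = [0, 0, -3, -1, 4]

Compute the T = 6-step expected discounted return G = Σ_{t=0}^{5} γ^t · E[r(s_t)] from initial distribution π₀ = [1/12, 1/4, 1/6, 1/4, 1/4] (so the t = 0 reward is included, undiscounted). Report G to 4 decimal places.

t=0: π = [0.0833, 0.2500, 0.1667, 0.2500, 0.2500], E[r] = 0.2500, γ^t·E[r] = 0.250000, running G = 0.250000
t=1: π = [0.2778, 0.2153, 0.1597, 0.1944, 0.1528], E[r] = -0.0625, γ^t·E[r] = -0.043750, running G = 0.206250
t=2: π = [0.2529, 0.2020, 0.1985, 0.1985, 0.1481], E[r] = -0.2014, γ^t·E[r] = -0.098681, running G = 0.107569
t=3: π = [0.2578, 0.1961, 0.1962, 0.2042, 0.1456], E[r] = -0.2102, γ^t·E[r] = -0.072103, running G = 0.035466
t=4: π = [0.2570, 0.1951, 0.1982, 0.2036, 0.1461], E[r] = -0.2137, γ^t·E[r] = -0.051297, running G = -0.015831
t=5: π = [0.2573, 0.1949, 0.1980, 0.2038, 0.1461], E[r] = -0.2136, γ^t·E[r] = -0.035899, running G = -0.051731

G = -0.0517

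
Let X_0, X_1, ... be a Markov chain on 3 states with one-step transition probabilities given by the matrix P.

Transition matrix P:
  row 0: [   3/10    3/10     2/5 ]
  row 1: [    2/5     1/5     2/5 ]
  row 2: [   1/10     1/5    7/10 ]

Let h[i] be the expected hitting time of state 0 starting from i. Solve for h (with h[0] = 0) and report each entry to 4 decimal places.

First-step conditioning: h[0] = 0; for i ≠ 0, h[i] = 1 + Σ_k P[i][k]·h[k].
  h[1] = 1 + 1/5·h[1] + 2/5·h[2]
  h[2] = 1 + 1/5·h[1] + 7/10·h[2]
Solving the 2×2 linear system over states ≠ 0 gives exactly h = [0, 35/8, 25/4] (h[0] = 0 is the target).

h = [0.0000, 4.3750, 6.2500]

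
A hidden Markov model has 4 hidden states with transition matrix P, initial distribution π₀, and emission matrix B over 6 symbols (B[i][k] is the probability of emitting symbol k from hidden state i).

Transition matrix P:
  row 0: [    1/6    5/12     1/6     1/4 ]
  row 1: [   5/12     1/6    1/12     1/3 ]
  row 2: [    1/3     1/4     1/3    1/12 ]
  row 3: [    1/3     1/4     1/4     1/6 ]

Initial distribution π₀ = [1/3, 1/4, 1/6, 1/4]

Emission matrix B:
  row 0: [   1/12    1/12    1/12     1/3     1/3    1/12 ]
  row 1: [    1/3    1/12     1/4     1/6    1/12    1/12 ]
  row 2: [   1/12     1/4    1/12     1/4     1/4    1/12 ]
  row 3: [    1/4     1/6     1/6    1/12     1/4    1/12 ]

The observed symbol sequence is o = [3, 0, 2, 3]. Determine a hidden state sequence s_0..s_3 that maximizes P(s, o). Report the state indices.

t=0: δ = [1.111e-01, 4.167e-02, 4.167e-02, 2.083e-02]  (obs o_0=3)
t=1: δ = [1.543e-03, 1.543e-02, 1.543e-03, 6.944e-03]  ψ = [0, 0, 0, 0]  (obs o_1=0)
t=2: δ = [5.358e-04, 6.430e-04, 1.447e-04, 8.573e-04]  ψ = [1, 1, 3, 1]  (obs o_2=2)
t=3: δ = [9.526e-05, 3.721e-05, 5.358e-05, 1.786e-05]  ψ = [3, 0, 3, 1]  (obs o_3=3)
backtrack: best end state = 0; path = [0, 1, 3, 0]

path = [0, 1, 3, 0]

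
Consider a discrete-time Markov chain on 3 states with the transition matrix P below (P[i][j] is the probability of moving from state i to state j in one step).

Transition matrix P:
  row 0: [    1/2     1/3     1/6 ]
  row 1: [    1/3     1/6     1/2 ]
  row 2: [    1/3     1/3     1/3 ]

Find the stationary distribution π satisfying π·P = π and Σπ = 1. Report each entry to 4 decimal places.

Balance equations π_j = Σ_i π_i·P[i][j]:
  π_0 = 1/2·π_0 + 1/3·π_1 + 1/3·π_2
  π_1 = 1/3·π_0 + 1/6·π_1 + 1/3·π_2
  normalize: π_0 + π_1 + π_2 = 1
Solving the linear system gives exactly π = [2/5, 2/7, 11/35].

π = [0.4000, 0.2857, 0.3143]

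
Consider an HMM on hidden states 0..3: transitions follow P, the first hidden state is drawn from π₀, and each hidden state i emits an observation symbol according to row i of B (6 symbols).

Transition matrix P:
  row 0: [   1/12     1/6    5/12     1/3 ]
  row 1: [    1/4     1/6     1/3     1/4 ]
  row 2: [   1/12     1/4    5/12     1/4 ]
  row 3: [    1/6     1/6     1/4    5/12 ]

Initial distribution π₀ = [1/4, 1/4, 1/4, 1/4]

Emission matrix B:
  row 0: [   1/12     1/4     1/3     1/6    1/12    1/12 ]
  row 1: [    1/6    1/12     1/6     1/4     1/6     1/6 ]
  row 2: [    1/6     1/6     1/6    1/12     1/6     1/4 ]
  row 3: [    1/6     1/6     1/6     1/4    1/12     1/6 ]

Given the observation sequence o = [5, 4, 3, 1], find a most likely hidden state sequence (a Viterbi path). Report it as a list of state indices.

path = [2, 2, 3, 3]

t=0: δ = [2.083e-02, 4.167e-02, 6.250e-02, 4.167e-02]  (obs o_0=5)
t=1: δ = [8.681e-04, 2.604e-03, 4.340e-03, 1.447e-03]  ψ = [1, 2, 2, 3]  (obs o_1=4)
t=2: δ = [1.085e-04, 2.713e-04, 1.507e-04, 2.713e-04]  ψ = [1, 2, 2, 2]  (obs o_2=3)
t=3: δ = [1.695e-05, 3.768e-06, 1.507e-05, 1.884e-05]  ψ = [1, 1, 1, 3]  (obs o_3=1)
backtrack: best end state = 3; path = [2, 2, 3, 3]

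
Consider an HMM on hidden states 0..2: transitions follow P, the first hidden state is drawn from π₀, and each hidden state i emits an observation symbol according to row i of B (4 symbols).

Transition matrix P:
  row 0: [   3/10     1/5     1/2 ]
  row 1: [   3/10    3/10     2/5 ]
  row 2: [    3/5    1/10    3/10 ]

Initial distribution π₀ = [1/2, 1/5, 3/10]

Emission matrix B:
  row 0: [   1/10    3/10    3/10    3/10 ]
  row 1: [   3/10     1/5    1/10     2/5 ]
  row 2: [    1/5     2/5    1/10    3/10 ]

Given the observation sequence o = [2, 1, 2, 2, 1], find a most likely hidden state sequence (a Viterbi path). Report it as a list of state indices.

t=0: δ = [1.500e-01, 2.000e-02, 3.000e-02]  (obs o_0=2)
t=1: δ = [1.350e-02, 6.000e-03, 3.000e-02]  ψ = [0, 0, 0]  (obs o_1=1)
t=2: δ = [5.400e-03, 3.000e-04, 9.000e-04]  ψ = [2, 2, 2]  (obs o_2=2)
t=3: δ = [4.860e-04, 1.080e-04, 2.700e-04]  ψ = [0, 0, 0]  (obs o_3=2)
t=4: δ = [4.860e-05, 1.944e-05, 9.720e-05]  ψ = [2, 0, 0]  (obs o_4=1)
backtrack: best end state = 2; path = [0, 2, 0, 0, 2]

path = [0, 2, 0, 0, 2]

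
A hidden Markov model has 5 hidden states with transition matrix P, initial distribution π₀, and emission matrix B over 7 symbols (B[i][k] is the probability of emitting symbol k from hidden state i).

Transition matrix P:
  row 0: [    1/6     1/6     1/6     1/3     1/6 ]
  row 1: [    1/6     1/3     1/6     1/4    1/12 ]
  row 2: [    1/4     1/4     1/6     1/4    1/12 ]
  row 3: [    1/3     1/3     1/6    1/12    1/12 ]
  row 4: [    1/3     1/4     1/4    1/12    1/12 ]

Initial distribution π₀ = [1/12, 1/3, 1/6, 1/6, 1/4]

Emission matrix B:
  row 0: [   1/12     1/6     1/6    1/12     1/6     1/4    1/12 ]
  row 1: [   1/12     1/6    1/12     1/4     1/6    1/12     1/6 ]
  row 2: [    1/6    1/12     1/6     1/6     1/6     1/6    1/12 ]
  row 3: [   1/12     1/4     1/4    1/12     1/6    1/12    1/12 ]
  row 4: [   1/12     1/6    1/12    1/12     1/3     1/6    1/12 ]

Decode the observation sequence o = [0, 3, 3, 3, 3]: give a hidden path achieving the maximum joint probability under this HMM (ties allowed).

path = [1, 1, 1, 1, 1]

t=0: δ = [6.944e-03, 2.778e-02, 2.778e-02, 1.389e-02, 2.083e-02]  (obs o_0=0)
t=1: δ = [5.787e-04, 2.315e-03, 8.681e-04, 5.787e-04, 1.929e-04]  ψ = [2, 1, 4, 1, 1]  (obs o_1=3)
t=2: δ = [3.215e-05, 1.929e-04, 6.430e-05, 4.823e-05, 1.608e-05]  ψ = [1, 1, 1, 1, 1]  (obs o_2=3)
t=3: δ = [2.679e-06, 1.608e-05, 5.358e-06, 4.019e-06, 1.340e-06]  ψ = [1, 1, 1, 1, 1]  (obs o_3=3)
t=4: δ = [2.233e-07, 1.340e-06, 4.465e-07, 3.349e-07, 1.116e-07]  ψ = [1, 1, 1, 1, 1]  (obs o_4=3)
backtrack: best end state = 1; path = [1, 1, 1, 1, 1]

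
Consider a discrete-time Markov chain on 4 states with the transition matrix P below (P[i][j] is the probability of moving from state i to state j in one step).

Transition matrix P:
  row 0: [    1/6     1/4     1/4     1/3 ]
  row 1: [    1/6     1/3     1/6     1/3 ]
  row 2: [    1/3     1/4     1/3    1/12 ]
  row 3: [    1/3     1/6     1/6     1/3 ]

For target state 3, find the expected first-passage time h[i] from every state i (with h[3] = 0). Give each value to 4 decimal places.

h = [3.6853, 3.5939, 4.6904, 0.0000]

First-step conditioning: h[3] = 0; for i ≠ 3, h[i] = 1 + Σ_k P[i][k]·h[k].
  h[0] = 1 + 1/6·h[0] + 1/4·h[1] + 1/4·h[2]
  h[1] = 1 + 1/6·h[0] + 1/3·h[1] + 1/6·h[2]
  h[2] = 1 + 1/3·h[0] + 1/4·h[1] + 1/3·h[2]
Solving the 3×3 linear system over states ≠ 3 gives exactly h = [726/197, 708/197, 924/197, 0] (h[3] = 0 is the target).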